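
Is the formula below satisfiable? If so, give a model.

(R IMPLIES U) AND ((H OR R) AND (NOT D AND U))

H = True; D = False; U = True; R = False

  R IMPLIES U = True
  (H OR R) AND (NOT D AND U) = True
    H OR R = True
    NOT D AND U = True
      NOT D = True
Both conjuncts True, so the formula holds.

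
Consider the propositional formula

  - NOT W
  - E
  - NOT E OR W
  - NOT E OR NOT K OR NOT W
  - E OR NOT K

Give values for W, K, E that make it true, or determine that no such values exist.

The formula is unsatisfiable.

Case W = True:
  Clause (NOT W) is falsified — contradiction.
Case W = False:
  (E) forces E = True.
  Clause (NOT E OR W) is falsified — contradiction.
Both cases fail, so the formula is unsatisfiable.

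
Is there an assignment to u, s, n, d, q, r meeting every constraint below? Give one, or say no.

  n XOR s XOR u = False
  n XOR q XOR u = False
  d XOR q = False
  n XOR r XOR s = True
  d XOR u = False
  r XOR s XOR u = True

u=F, s=F, n=F, d=F, q=F, r=T

n XOR s XOR u = F XOR F XOR F = False ✓
n XOR q XOR u = F XOR F XOR F = False ✓
d XOR q = F XOR F = False ✓
n XOR r XOR s = F XOR T XOR F = True ✓
d XOR u = F XOR F = False ✓
r XOR s XOR u = T XOR F XOR F = True ✓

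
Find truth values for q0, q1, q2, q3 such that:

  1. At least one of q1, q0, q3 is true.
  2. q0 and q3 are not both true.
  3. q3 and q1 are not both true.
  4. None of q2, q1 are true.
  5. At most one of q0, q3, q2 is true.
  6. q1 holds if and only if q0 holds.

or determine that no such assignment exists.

q0: False, q1: False, q2: False, q3: True

  (1) {q1, q0, q3}: 1 true — at least one ✓
  (2) q0=F, q3=T — not both ✓
  (3) q3=T, q1=F — not both ✓
  (4) {q2, q1}: 0 true — none ✓
  (5) {q0, q3, q2}: 1 true — at most one ✓
  (6) q1=F, q0=F — same ✓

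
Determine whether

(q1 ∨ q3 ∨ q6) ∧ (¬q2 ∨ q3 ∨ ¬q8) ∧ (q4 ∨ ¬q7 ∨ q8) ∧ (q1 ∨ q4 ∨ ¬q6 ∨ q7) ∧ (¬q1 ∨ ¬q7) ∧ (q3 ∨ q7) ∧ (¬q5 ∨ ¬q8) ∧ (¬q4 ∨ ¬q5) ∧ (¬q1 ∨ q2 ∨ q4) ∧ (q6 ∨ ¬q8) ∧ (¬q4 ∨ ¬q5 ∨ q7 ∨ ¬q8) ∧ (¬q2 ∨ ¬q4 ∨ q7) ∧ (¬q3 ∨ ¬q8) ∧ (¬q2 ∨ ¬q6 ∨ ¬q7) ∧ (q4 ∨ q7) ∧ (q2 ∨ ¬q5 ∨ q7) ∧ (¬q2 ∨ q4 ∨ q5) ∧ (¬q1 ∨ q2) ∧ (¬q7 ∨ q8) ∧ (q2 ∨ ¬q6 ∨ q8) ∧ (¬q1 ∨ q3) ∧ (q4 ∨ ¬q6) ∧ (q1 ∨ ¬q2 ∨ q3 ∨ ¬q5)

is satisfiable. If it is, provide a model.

Set q1 = False.
Set q2 = False.
Set q3 = False.
  then (q1 ∨ q3 ∨ q6) forces q6 = True.
  then (q3 ∨ q7) forces q7 = True.
  then (¬q7 ∨ q8) forces q8 = True.
  then (q4 ∨ ¬q6) forces q4 = True.
  then (¬q5 ∨ ¬q8) forces q5 = False.
All clauses satisfied.

q1 = False, q2 = False, q3 = False, q4 = True, q5 = False, q6 = True, q7 = True, q8 = True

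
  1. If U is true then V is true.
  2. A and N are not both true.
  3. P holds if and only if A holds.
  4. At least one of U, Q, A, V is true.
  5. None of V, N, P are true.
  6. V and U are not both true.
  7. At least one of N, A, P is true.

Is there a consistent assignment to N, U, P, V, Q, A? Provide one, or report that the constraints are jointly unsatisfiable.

Case N = True:
  Constraint (5) is violated (N=T) — contradiction.
Case N = False:
  (5) forces V = False.
  (1) with V=F forces U = False.
  (5) forces P = False.
  (3) with P=F forces A = False.
  Constraint (7) is violated (N=F, A=F, P=F) — contradiction.
Both cases fail — unsatisfiable.

No satisfying assignment exists.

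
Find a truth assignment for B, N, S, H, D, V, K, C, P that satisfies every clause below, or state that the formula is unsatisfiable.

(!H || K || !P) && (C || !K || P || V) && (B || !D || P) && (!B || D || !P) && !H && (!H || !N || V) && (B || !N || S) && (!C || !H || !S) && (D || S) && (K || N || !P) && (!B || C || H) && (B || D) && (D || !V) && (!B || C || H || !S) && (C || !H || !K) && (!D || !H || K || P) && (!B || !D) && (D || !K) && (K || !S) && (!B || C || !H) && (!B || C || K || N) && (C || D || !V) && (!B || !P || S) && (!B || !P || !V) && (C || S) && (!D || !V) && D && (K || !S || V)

Unit clause (!H) forces H = False.
Unit clause (D) forces D = True.
In (!B || !D) only !B is left, so B = False.
In (!D || !V) only !V is left, so V = False.
In (B || !D || P) only P is left, so P = True.
Set N = False.
  then (K || N || !P) forces K = True.
Set S = True.
Set C = False.
All clauses satisfied.

B = False; N = False; S = True; H = False; D = True; V = False; K = True; C = False; P = True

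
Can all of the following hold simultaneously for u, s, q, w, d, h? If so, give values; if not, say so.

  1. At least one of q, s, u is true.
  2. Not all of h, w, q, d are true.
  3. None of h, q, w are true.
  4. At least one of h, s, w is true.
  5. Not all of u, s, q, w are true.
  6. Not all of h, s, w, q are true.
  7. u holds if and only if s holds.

u: True, s: True, q: False, w: False, d: False, h: False

  (1) {q, s, u}: 2 true — at least one ✓
  (2) {h, w, q, d}: 0/4 true — not all ✓
  (3) {h, q, w}: 0 true — none ✓
  (4) {h, s, w}: 1 true — at least one ✓
  (5) {u, s, q, w}: 2/4 true — not all ✓
  (6) {h, s, w, q}: 1/4 true — not all ✓
  (7) u=T, s=T — same ✓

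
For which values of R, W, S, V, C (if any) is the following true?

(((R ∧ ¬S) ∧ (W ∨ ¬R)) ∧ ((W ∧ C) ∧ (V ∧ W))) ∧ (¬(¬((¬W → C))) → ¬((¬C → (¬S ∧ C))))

Case C = True: the conjunct ¬(¬((¬W → C))) → ¬((¬C → (¬S ∧ C))) becomes ¬False → ¬True = False.
Case C = False: the conjunct C is False.
Both cases fail — unsatisfiable.

Unsatisfiable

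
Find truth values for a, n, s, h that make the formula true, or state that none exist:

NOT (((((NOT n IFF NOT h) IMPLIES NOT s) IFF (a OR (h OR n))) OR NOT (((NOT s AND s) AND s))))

Unsatisfiable — no assignment works.

Case s = True: the formula becomes NOT (((NOT ((NOT n IFF NOT h)) IFF (a OR (h OR n))) OR True)) = False.
Case s = False: the formula becomes NOT (((a OR (h OR n)) OR True)) = False.
Both cases fail — unsatisfiable.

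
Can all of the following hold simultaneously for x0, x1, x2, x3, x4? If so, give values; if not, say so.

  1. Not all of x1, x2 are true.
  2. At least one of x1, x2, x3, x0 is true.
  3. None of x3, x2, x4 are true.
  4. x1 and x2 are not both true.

x0: True, x1: False, x2: False, x3: False, x4: False

  (1) {x1, x2}: 0/2 true — not all ✓
  (2) {x1, x2, x3, x0}: 1 true — at least one ✓
  (3) {x3, x2, x4}: 0 true — none ✓
  (4) x1=F, x2=F — not both ✓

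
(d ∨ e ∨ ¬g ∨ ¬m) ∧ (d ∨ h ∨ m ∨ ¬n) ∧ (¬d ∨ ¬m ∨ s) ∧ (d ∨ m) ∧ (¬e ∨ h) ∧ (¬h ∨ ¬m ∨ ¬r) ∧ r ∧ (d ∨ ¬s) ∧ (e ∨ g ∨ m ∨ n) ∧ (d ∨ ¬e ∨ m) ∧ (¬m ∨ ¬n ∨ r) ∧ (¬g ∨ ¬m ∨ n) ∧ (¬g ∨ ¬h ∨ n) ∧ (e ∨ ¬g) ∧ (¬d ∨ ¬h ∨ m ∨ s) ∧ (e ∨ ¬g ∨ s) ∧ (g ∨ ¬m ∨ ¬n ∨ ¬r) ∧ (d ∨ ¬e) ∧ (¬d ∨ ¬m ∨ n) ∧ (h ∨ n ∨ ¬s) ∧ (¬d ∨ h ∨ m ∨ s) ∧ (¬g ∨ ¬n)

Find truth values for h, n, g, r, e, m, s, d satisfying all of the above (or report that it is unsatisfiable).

h: True, n: False, g: False, r: True, e: True, m: False, s: True, d: True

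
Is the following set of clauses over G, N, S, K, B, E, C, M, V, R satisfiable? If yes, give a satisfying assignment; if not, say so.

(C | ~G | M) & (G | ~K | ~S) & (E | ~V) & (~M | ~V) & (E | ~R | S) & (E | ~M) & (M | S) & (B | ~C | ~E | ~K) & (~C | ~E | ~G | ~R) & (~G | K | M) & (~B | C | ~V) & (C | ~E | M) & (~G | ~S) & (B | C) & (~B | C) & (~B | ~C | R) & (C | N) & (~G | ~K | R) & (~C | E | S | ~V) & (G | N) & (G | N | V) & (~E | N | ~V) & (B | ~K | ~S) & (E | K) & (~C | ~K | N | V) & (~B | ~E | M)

G: False, N: True, S: True, K: False, B: False, E: True, C: True, M: True, V: False, R: True

Set G = False.
  then (G | N) forces N = True.
Set S = True.
  then (G | ~K | ~S) forces K = False.
  then (E | K) forces E = True.
Set B = False.
  then (B | C) forces C = True.
Set M = True.
  then (~M | ~V) forces V = False.
Set R = True.
All clauses satisfied.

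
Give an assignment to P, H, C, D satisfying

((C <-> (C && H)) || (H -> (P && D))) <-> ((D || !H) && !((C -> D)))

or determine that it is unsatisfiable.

P=T; H=F; C=T; D=F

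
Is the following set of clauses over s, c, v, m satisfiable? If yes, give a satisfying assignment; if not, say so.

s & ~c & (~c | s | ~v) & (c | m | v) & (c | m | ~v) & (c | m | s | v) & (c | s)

Unit clause (s) forces s = True.
Unit clause (~c) forces c = False.
Set v = True.
  then (c | m | ~v) forces m = True.
Check each clause:
  (s): s holds.
  (~c): ~c holds.
  (~c | s | ~v): ~c holds.
  (c | m | v): m holds.
  (c | m | ~v): m holds.
  (c | m | s | v): m holds.
  (c | s): s holds.
All clauses satisfied.

s: True; c: False; v: True; m: True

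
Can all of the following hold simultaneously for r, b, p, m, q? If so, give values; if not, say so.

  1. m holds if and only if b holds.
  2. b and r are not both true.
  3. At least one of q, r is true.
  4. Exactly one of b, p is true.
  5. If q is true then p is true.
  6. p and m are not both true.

r=T, b=F, p=T, m=F, q=F

  (1) m=F, b=F — same ✓
  (2) b=F, r=T — not both ✓
  (3) {q, r}: 1 true — at least one ✓
  (4) {b, p}: 1 true — exactly one ✓
  (5) q=F ⇒ p: vacuous ✓
  (6) p=T, m=F — not both ✓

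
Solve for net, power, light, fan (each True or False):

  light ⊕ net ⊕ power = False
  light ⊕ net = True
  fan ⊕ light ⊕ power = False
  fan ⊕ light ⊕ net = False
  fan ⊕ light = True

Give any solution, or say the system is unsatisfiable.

net = True; power = True; light = False; fan = True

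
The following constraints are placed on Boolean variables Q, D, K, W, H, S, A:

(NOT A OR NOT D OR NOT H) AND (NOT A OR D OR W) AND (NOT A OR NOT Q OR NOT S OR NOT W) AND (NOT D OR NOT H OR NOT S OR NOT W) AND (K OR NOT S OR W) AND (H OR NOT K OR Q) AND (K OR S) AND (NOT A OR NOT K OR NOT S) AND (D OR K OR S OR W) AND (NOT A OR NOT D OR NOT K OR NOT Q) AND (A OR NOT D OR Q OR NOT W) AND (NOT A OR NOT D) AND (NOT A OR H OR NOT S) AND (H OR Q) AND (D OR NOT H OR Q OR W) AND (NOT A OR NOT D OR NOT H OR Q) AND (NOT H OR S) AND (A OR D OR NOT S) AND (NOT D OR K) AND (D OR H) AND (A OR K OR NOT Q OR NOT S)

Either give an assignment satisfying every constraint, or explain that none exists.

Q = True, D = True, K = True, W = True, H = False, S = True, A = False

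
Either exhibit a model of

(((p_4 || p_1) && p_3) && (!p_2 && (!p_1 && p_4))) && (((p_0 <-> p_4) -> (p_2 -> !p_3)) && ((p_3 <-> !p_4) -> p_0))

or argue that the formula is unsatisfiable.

p_0 = True; p_1 = False; p_2 = False; p_3 = True; p_4 = True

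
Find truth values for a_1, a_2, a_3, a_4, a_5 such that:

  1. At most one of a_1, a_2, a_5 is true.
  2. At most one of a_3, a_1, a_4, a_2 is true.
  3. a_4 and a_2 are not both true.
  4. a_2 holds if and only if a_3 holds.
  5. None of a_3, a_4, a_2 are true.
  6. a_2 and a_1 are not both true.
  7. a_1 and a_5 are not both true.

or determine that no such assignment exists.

a_1 = False, a_2 = False, a_3 = False, a_4 = False, a_5 = False

  (1) {a_1, a_2, a_5}: 0 true — at most one ✓
  (2) {a_3, a_1, a_4, a_2}: 0 true — at most one ✓
  (3) a_4=F, a_2=F — not both ✓
  (4) a_2=F, a_3=F — same ✓
  (5) {a_3, a_4, a_2}: 0 true — none ✓
  (6) a_2=F, a_1=F — not both ✓
  (7) a_1=F, a_5=F — not both ✓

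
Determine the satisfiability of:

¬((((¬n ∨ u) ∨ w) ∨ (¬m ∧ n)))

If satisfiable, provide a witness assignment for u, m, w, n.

u: False; m: True; w: False; n: True

  ¬((((¬n ∨ u) ∨ w) ∨ (¬m ∧ n))) = True
    ((¬n ∨ u) ∨ w) ∨ (¬m ∧ n) = False
      (¬n ∨ u) ∨ w = False
        ¬n ∨ u = False
          ¬n = False
      ¬m ∧ n = False
        ¬m = False
The formula evaluates to True.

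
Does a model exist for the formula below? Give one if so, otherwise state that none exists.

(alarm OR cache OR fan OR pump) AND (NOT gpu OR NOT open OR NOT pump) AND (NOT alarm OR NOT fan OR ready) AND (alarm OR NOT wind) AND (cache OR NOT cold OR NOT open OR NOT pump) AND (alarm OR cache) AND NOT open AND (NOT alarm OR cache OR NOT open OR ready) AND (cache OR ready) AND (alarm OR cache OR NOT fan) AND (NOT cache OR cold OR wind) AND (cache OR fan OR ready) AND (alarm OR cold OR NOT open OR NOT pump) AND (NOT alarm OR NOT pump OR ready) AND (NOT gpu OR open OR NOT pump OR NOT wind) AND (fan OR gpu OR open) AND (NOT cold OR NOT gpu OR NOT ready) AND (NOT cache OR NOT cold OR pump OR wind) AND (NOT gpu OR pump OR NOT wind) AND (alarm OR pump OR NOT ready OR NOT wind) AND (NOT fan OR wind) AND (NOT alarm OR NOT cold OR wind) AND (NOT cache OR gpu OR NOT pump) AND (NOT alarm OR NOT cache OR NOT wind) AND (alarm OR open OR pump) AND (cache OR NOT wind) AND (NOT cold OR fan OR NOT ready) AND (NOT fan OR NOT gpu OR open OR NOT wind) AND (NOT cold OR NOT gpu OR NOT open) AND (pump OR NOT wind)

Unit clause (NOT open) forces open = False.
Set pump = False.
  then (alarm OR open OR pump) forces alarm = True.
  then (pump OR NOT wind) forces wind = False.
  then (NOT fan OR wind) forces fan = False.
  then (NOT alarm OR NOT cold OR wind) forces cold = False.
  then (NOT cache OR cold OR wind) forces cache = False.
  then (cache OR fan OR ready) forces ready = True.
  then (fan OR gpu OR open) forces gpu = True.
All clauses satisfied.

pump=F, gpu=T, wind=F, cache=F, fan=F, cold=F, alarm=T, open=F, ready=T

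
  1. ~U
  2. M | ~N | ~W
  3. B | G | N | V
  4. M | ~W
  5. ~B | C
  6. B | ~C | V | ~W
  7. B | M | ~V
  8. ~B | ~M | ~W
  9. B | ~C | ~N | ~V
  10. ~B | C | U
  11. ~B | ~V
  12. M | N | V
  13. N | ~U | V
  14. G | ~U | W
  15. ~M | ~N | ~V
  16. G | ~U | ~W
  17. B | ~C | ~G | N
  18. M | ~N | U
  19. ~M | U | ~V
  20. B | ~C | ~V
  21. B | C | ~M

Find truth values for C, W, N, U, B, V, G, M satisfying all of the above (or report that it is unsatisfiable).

C = True, W = False, N = False, U = False, B = True, V = False, G = True, M = True

Unit clause (~U) forces U = False.
Set C = True.
Try W = True:
  (M | ~W) forces M = True.
  (~B | ~M | ~W) forces B = False.
  (B | ~C | V | ~W) forces V = True.
  clause (~M | U | ~V) is falsified — backtrack.
So W = False.
Set N = False.
Try B = False:
  (B | ~C | ~G | N) forces G = False.
  (B | G | N | V) forces V = True.
  clause (B | ~C | ~V) is falsified — backtrack.
So B = True.
  then (~B | ~V) forces V = False.
  then (M | N | V) forces M = True.
Set G = True.
All clauses satisfied.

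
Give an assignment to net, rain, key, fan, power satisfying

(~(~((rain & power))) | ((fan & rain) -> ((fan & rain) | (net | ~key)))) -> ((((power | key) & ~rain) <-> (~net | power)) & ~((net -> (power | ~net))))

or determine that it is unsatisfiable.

net = True, rain = True, key = False, fan = False, power = False

  (~(~((rain & power))) | ((fan & rain) -> ((fan & rain) | (net | ~key)))) -> ((((power | key) & ~rain) <-> (~net | power)) & ~((net -> (power | ~net)))) = True
    ~(~((rain & power))) | ((fan & rain) -> ((fan & rain) | (net | ~key))) = True
      ~(~((rain & power))) = False
        ~((rain & power)) = True
          rain & power = False
      (fan & rain) -> ((fan & rain) | (net | ~key)) = True
        fan & rain = False
        (fan & rain) | (net | ~key) = True
          fan & rain = False
          net | ~key = True
            ~key = True
    (((power | key) & ~rain) <-> (~net | power)) & ~((net -> (power | ~net))) = True
      ((power | key) & ~rain) <-> (~net | power) = True
        (power | key) & ~rain = False
          power | key = False
          ~rain = False
        ~net | power = False
          ~net = False
      ~((net -> (power | ~net))) = True
        net -> (power | ~net) = False
          power | ~net = False
            ~net = False
The formula evaluates to True.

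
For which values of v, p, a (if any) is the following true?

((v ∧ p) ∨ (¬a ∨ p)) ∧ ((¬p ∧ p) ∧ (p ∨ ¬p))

Unsatisfiable

Case p = True: the conjunct ¬p is False.
Case p = False: the conjunct p is False.
Both cases fail — unsatisfiable.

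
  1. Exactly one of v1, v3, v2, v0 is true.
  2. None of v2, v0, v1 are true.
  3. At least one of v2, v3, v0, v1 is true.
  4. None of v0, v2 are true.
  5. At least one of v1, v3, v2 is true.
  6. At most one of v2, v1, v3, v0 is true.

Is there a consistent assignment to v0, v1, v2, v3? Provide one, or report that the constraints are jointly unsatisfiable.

v0 = False, v1 = False, v2 = False, v3 = True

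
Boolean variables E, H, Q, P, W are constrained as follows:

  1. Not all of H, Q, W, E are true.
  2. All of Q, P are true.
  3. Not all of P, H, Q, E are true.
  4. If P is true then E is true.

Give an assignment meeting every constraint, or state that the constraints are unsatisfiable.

E=T; H=F; Q=T; P=T; W=T

  (1) {H, Q, W, E}: 3/4 true — not all ✓
  (2) {Q, P}: all 2 true ✓
  (3) {P, H, Q, E}: 3/4 true — not all ✓
  (4) P=T ⇒ E: T ✓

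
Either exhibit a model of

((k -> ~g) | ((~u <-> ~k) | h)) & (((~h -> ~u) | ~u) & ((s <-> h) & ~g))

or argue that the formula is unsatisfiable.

h: False, s: False, k: False, g: False, u: False

  (k -> ~g) | ((~u <-> ~k) | h) = True
    k -> ~g = True
      ~g = True
    (~u <-> ~k) | h = True
      ~u <-> ~k = True
        ~u = True
        ~k = True
  ((~h -> ~u) | ~u) & ((s <-> h) & ~g) = True
    (~h -> ~u) | ~u = True
      ~h -> ~u = True
        ~h = True
        ~u = True
      ~u = True
    (s <-> h) & ~g = True
      s <-> h = True
      ~g = True
Both conjuncts True, so the formula holds.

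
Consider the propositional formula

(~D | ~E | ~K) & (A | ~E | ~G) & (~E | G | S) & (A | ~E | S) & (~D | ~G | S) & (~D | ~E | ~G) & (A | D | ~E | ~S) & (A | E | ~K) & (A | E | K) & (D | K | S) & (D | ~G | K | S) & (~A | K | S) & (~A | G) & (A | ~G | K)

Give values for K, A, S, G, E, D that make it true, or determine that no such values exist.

K: True, A: True, S: True, G: True, E: True, D: False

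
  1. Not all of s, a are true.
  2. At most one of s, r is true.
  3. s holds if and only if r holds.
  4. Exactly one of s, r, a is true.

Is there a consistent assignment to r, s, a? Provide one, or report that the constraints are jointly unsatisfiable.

r = False, s = False, a = True

  (1) {s, a}: 1/2 true — not all ✓
  (2) {s, r}: 0 true — at most one ✓
  (3) s=F, r=F — same ✓
  (4) {s, r, a}: 1 true — exactly one ✓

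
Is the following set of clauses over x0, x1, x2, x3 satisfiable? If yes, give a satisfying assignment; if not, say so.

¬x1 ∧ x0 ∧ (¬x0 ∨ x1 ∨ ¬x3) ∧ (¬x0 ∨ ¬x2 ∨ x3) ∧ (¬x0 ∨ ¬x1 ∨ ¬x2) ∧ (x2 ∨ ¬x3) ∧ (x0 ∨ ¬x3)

x0 = True, x1 = False, x2 = False, x3 = False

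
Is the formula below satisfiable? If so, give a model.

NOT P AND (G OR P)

G = True, P = False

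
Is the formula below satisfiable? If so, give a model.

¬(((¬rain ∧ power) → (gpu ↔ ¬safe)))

safe = True; gpu = True; power = True; rain = False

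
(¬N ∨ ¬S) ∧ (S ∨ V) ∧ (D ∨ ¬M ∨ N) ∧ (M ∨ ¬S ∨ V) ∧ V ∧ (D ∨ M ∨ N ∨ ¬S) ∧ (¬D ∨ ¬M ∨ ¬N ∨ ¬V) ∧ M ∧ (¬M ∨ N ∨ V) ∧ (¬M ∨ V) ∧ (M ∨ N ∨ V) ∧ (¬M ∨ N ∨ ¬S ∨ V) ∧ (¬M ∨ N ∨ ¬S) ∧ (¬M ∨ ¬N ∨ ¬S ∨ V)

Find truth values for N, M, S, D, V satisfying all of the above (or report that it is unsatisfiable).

Unit clause (V) forces V = True.
Unit clause (M) forces M = True.
Set N = True.
  then (¬N ∨ ¬S) forces S = False.
  then (¬D ∨ ¬M ∨ ¬N ∨ ¬V) forces D = False.
All clauses satisfied.

N = True; M = True; S = False; D = False; V = True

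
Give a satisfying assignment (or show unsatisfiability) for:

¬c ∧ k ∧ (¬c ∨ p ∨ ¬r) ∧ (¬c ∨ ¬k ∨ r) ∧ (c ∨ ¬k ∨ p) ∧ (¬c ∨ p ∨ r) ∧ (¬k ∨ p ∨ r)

r = True; c = False; k = True; p = True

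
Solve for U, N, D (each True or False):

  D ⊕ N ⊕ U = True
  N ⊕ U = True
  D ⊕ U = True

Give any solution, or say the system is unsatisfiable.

U = True, N = False, D = False

D ⊕ N ⊕ U = F ⊕ F ⊕ T = True ✓
N ⊕ U = F ⊕ T = True ✓
D ⊕ U = F ⊕ T = True ✓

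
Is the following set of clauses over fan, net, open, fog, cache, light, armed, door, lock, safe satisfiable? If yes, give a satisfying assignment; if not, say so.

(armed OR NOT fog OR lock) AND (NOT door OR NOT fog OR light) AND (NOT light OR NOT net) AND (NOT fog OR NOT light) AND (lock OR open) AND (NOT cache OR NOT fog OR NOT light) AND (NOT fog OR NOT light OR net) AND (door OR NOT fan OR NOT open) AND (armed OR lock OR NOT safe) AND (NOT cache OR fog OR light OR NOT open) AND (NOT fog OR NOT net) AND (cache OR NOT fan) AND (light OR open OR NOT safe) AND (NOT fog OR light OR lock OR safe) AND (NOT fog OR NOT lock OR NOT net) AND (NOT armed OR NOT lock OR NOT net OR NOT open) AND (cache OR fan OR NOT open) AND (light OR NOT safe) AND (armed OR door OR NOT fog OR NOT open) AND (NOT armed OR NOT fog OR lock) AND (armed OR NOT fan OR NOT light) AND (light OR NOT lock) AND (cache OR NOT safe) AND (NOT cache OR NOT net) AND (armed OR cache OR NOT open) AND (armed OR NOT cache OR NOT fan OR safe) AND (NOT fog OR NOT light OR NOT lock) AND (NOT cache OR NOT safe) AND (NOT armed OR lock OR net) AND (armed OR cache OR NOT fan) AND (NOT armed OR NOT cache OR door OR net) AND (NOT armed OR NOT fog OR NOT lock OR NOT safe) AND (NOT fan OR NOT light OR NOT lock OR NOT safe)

Set fan = False.
Set net = False.
Set open = False.
  then (lock OR open) forces lock = True.
  then (light OR NOT lock) forces light = True.
  then (NOT fog OR NOT light OR NOT lock) forces fog = False.
Set cache = True.
  then (NOT cache OR NOT safe) forces safe = False.
Set armed = True.
  then (NOT armed OR NOT cache OR door OR net) forces door = True.
All clauses satisfied.

fan = False, net = False, open = False, fog = False, cache = True, light = True, armed = True, door = True, lock = True, safe = False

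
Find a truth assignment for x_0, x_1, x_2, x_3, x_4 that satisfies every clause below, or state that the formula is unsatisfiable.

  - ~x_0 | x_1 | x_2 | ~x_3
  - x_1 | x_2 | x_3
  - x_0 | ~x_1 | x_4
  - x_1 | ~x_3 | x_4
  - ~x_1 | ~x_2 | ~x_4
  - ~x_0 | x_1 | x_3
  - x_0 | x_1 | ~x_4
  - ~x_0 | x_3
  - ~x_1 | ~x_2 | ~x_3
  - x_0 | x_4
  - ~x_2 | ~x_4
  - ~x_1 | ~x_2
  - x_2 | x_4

x_0 = False; x_1 = True; x_2 = False; x_3 = True; x_4 = True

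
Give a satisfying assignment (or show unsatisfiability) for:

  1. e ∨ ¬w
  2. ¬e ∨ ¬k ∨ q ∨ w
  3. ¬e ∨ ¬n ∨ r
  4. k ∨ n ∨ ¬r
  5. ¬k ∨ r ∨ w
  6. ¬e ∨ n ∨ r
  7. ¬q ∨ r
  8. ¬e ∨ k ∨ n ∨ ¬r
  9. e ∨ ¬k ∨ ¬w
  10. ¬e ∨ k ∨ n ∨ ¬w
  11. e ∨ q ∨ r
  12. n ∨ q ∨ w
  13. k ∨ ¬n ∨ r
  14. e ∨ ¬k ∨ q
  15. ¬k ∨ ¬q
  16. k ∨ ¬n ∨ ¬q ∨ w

q = False, k = False, n = True, r = True, e = True, w = False

Set q = False.
Set k = False.
Try n = False:
  (k ∨ n ∨ ¬r) forces r = False.
  (¬e ∨ n ∨ r) forces e = False.
  clause (e ∨ q ∨ r) is falsified — backtrack.
So n = True.
  then (k ∨ ¬n ∨ r) forces r = True.
Set e = True.
Set w = False.
All clauses satisfied.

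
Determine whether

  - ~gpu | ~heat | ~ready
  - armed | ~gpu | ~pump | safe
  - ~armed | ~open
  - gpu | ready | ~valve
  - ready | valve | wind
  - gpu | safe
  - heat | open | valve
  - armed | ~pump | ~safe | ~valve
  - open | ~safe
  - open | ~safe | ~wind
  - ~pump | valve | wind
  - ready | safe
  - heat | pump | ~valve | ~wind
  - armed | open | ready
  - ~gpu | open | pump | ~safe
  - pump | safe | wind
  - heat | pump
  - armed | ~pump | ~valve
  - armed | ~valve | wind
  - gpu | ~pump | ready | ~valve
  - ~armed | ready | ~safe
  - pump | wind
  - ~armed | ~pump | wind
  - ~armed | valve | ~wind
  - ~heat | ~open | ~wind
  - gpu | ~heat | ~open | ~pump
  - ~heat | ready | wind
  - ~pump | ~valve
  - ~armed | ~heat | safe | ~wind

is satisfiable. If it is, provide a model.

ready = True, wind = True, heat = False, pump = True, safe = True, armed = False, valve = False, open = True, gpu = True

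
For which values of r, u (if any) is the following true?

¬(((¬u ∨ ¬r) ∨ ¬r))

r = True; u = True

  ¬(((¬u ∨ ¬r) ∨ ¬r)) = True
    (¬u ∨ ¬r) ∨ ¬r = False
      ¬u ∨ ¬r = False
        ¬u = False
        ¬r = False
      ¬r = False
The formula evaluates to True.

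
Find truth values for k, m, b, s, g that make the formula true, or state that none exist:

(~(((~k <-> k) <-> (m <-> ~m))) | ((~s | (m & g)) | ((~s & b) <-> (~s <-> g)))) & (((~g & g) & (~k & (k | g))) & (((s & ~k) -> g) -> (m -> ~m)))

Case g = True: the conjunct ~g is False.
Case g = False: the conjunct g is False.
Both cases fail — unsatisfiable.

No satisfying assignment exists.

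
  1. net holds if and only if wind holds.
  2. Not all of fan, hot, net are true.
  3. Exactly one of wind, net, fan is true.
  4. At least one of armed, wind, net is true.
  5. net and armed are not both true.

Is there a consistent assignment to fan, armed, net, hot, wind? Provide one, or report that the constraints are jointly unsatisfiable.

fan = True, armed = True, net = False, hot = True, wind = False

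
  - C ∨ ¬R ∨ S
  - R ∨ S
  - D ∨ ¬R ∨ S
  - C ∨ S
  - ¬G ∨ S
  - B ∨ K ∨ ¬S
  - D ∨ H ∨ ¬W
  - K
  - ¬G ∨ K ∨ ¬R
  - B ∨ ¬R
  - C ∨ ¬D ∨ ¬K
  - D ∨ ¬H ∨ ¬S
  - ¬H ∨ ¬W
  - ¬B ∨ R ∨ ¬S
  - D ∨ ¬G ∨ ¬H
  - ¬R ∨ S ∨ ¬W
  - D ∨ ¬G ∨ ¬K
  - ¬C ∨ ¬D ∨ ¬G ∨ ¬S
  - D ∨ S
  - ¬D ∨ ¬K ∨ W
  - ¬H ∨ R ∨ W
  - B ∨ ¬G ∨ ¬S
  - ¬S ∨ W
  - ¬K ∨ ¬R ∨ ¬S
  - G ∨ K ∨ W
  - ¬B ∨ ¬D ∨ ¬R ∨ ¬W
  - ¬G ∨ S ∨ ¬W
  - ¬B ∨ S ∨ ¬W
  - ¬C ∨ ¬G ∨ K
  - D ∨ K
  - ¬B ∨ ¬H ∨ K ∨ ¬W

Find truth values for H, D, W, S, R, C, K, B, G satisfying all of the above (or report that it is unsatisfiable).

H: False, D: True, W: True, S: True, R: False, C: True, K: True, B: False, G: False

Unit clause (K) forces K = True.
Set H = False.
Set D = True.
  then (C ∨ ¬D ∨ ¬K) forces C = True.
  then (¬D ∨ ¬K ∨ W) forces W = True.
Try S = False:
  (R ∨ S) forces R = True.
  clause (¬R ∨ S ∨ ¬W) is falsified — backtrack.
So S = True.
  then (¬C ∨ ¬D ∨ ¬G ∨ ¬S) forces G = False.
  then (¬K ∨ ¬R ∨ ¬S) forces R = False.
  then (¬B ∨ R ∨ ¬S) forces B = False.
All clauses satisfied.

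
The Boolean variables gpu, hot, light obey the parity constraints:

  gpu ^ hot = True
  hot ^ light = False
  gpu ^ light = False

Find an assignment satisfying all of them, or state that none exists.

Adding constraints 1, 2, 3 mod 2: every variable appears an even number of times on the left, so the left side is 0.
But the right sides sum to 1 (mod 2). 0 ≠ 1 — the system is inconsistent.

Unsatisfiable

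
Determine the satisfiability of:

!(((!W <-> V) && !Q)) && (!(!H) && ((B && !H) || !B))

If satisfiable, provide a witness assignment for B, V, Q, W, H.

B = False, V = False, Q = False, W = False, H = True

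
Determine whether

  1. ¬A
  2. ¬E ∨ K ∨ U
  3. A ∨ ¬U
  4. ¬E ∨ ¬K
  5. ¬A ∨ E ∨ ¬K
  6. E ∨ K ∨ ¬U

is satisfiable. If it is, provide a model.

A=F, K=F, U=F, E=F

Unit clause (¬A) forces A = False.
In (A ∨ ¬U) only ¬U is left, so U = False.
Set K = False.
  then (¬E ∨ K ∨ U) forces E = False.
Check each clause:
  (¬A): ¬A holds.
  (¬E ∨ K ∨ U): ¬E holds.
  (A ∨ ¬U): ¬U holds.
  (¬E ∨ ¬K): ¬E holds.
  (¬A ∨ E ∨ ¬K): ¬A holds.
  (E ∨ K ∨ ¬U): ¬U holds.
All clauses satisfied.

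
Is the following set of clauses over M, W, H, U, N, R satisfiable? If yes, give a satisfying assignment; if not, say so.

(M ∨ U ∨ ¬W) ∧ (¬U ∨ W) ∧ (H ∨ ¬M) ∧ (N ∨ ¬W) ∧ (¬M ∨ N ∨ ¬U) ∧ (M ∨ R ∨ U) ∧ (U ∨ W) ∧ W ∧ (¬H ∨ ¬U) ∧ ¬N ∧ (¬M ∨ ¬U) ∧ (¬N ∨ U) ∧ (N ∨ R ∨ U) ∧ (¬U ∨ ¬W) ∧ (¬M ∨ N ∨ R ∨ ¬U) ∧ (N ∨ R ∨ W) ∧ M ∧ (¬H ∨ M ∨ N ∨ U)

UNSATISFIABLE

Case W = True:
  (N ∨ ¬W) forces N = True.
  Clause (¬N) is falsified — contradiction.
Case W = False:
  Clause (W) is falsified — contradiction.
Both cases fail, so the formula is unsatisfiable.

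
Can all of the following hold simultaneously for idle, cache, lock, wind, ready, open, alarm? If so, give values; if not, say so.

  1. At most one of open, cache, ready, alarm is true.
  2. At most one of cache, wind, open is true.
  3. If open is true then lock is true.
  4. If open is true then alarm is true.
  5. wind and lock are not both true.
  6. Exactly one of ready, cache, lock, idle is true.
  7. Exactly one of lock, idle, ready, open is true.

idle=T, cache=F, lock=F, wind=T, ready=F, open=F, alarm=F

  (1) {open, cache, ready, alarm}: 0 true — at most one ✓
  (2) {cache, wind, open}: 1 true — at most one ✓
  (3) open=F ⇒ lock: vacuous ✓
  (4) open=F ⇒ alarm: vacuous ✓
  (5) wind=T, lock=F — not both ✓
  (6) {ready, cache, lock, idle}: 1 true — exactly one ✓
  (7) {lock, idle, ready, open}: 1 true — exactly one ✓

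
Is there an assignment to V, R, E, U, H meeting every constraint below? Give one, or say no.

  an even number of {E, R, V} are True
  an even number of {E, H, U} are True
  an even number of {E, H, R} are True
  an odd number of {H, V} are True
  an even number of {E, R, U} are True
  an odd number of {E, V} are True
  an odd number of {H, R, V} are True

Unsatisfiable — no assignment works.

Adding constraints 1, 3, 4 mod 2: every variable appears an even number of times on the left, so the left side is 0.
But the right sides sum to 1 (mod 2). 0 ≠ 1 — the system is inconsistent.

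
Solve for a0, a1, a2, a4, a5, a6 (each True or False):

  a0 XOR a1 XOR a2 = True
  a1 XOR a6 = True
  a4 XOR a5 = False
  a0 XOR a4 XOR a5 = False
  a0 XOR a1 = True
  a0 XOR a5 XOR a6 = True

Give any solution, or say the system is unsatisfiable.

a0 = False; a1 = True; a2 = False; a4 = True; a5 = True; a6 = False

a0 XOR a1 XOR a2 = F XOR T XOR F = True ✓
a1 XOR a6 = T XOR F = True ✓
a4 XOR a5 = T XOR T = False ✓
a0 XOR a4 XOR a5 = F XOR T XOR T = False ✓
a0 XOR a1 = F XOR T = True ✓
a0 XOR a5 XOR a6 = F XOR T XOR F = True ✓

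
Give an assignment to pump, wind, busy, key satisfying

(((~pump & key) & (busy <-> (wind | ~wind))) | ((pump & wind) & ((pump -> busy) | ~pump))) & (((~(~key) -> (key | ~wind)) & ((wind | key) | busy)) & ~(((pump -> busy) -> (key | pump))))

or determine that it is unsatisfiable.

No satisfying assignment exists.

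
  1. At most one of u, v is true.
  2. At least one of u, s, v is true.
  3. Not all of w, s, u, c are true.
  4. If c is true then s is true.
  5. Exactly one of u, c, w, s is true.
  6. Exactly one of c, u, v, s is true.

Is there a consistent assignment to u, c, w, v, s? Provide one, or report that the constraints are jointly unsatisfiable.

u=F; c=F; w=F; v=F; s=T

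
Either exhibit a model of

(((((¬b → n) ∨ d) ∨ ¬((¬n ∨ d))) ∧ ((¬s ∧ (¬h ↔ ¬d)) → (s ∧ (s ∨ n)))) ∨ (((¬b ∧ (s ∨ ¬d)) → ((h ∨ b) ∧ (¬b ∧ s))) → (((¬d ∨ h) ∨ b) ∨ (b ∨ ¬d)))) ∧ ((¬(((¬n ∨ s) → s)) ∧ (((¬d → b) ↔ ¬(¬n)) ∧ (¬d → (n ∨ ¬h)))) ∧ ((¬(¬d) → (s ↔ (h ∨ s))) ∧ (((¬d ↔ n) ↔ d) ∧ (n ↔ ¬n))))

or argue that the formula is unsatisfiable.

No satisfying assignment exists.

The conjunct n ↔ ¬n is unsatisfiable on its own:
  n=F: evaluates to False.
  n=T: evaluates to False.
So the whole conjunction is unsatisfiable.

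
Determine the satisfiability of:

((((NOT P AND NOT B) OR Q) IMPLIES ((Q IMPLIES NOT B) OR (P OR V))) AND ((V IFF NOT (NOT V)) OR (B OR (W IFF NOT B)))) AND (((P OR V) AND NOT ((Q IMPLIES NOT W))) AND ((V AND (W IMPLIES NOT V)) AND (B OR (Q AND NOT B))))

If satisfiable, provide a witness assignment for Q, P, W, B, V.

Case V = True: the formula simplifies to NOT ((Q IMPLIES NOT W)) AND (NOT W AND (B OR (Q AND NOT B))).
  W = True: the conjunct NOT W is False.
  W = False: the conjunct NOT ((Q IMPLIES NOT W)) becomes NOT ((Q IMPLIES True)) = False.
Case V = False: the conjunct V is False.
Both cases fail — unsatisfiable.

UNSATISFIABLE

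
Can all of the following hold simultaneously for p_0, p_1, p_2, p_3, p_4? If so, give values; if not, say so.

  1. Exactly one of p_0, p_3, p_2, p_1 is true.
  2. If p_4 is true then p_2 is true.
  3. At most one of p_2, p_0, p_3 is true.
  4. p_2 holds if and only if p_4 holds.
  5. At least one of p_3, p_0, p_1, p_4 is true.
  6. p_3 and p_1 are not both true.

p_0=T, p_1=F, p_2=F, p_3=F, p_4=F

  (1) {p_0, p_3, p_2, p_1}: 1 true — exactly one ✓
  (2) p_4=F ⇒ p_2: vacuous ✓
  (3) {p_2, p_0, p_3}: 1 true — at most one ✓
  (4) p_2=F, p_4=F — same ✓
  (5) {p_3, p_0, p_1, p_4}: 1 true — at least one ✓
  (6) p_3=F, p_1=F — not both ✓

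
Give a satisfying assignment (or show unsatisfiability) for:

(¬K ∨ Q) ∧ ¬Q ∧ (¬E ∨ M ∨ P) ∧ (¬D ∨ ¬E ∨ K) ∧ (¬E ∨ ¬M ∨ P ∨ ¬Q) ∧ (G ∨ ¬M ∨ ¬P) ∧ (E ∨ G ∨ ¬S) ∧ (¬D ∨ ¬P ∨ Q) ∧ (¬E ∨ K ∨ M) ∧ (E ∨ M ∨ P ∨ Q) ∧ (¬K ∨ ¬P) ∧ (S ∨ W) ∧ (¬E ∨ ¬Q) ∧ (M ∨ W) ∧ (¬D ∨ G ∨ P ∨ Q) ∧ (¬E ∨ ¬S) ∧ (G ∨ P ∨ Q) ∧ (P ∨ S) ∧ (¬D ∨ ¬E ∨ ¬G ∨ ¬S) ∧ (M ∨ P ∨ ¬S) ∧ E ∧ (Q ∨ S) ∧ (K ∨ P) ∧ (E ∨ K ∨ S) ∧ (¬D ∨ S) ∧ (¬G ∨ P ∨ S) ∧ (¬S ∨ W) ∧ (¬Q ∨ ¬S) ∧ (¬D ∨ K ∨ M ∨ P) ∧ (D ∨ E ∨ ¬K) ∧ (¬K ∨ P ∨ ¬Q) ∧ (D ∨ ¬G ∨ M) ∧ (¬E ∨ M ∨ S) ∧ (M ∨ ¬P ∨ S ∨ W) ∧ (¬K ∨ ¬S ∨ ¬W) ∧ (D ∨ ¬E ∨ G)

Case S = True:
  (¬Q) forces Q = False.
  (¬K ∨ Q) forces K = False.
  (¬E ∨ ¬S) forces E = False.
  Clause (E) is falsified — contradiction.
Case S = False:
  (¬Q) forces Q = False.
  Clause (Q ∨ S) is falsified — contradiction.
Both cases fail, so the formula is unsatisfiable.

Unsatisfiable — no assignment works.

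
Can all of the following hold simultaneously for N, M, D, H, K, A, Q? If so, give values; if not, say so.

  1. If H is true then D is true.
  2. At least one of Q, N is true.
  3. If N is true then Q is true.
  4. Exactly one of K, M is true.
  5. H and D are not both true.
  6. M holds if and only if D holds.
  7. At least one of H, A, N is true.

N = True, M = True, D = True, H = False, K = False, A = False, Q = True

  (1) H=F ⇒ D: vacuous ✓
  (2) {Q, N}: 2 true — at least one ✓
  (3) N=T ⇒ Q: T ✓
  (4) {K, M}: 1 true — exactly one ✓
  (5) H=F, D=T — not both ✓
  (6) M=T, D=T — same ✓
  (7) {H, A, N}: 1 true — at least one ✓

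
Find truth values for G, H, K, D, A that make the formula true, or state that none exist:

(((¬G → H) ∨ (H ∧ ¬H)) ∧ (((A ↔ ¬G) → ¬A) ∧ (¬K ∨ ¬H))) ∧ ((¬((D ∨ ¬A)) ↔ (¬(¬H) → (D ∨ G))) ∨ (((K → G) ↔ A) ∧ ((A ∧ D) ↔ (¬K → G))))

G=T, H=T, K=F, D=F, A=T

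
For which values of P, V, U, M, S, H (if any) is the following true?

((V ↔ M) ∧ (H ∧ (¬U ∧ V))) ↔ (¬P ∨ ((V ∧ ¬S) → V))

P: False, V: True, U: False, M: True, S: False, H: True

  ((V ↔ M) ∧ (H ∧ (¬U ∧ V))) ↔ (¬P ∨ ((V ∧ ¬S) → V)) = True
    (V ↔ M) ∧ (H ∧ (¬U ∧ V)) = True
      V ↔ M = True
      H ∧ (¬U ∧ V) = True
        ¬U ∧ V = True
          ¬U = True
    ¬P ∨ ((V ∧ ¬S) → V) = True
      ¬P = True
      (V ∧ ¬S) → V = True
        V ∧ ¬S = True
          ¬S = True
The formula evaluates to True.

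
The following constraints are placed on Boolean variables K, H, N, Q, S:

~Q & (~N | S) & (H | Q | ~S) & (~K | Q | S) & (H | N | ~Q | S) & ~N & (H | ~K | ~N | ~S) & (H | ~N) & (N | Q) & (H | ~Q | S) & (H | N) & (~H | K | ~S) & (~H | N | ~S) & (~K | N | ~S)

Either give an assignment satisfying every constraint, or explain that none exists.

No satisfying assignment exists.

Case N = True:
  Clause (~N) is falsified — contradiction.
Case N = False:
  (~Q) forces Q = False.
  Clause (N | Q) is falsified — contradiction.
Both cases fail, so the formula is unsatisfiable.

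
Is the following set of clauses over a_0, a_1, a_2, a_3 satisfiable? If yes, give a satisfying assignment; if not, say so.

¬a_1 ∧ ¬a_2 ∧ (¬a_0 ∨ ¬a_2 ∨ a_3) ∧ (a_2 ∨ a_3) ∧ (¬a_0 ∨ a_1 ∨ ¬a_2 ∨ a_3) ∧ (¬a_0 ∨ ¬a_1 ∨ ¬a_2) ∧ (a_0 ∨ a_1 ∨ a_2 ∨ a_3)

a_0 = False; a_1 = False; a_2 = False; a_3 = True

Unit clause (¬a_1) forces a_1 = False.
Unit clause (¬a_2) forces a_2 = False.
In (a_2 ∨ a_3) only a_3 is left, so a_3 = True.
Set a_0 = False.
Check each clause:
  (¬a_1): ¬a_1 holds.
  (¬a_2): ¬a_2 holds.
  (¬a_0 ∨ ¬a_2 ∨ a_3): ¬a_0 holds.
  (a_2 ∨ a_3): a_3 holds.
  (¬a_0 ∨ a_1 ∨ ¬a_2 ∨ a_3): ¬a_0 holds.
  (¬a_0 ∨ ¬a_1 ∨ ¬a_2): ¬a_0 holds.
  (a_0 ∨ a_1 ∨ a_2 ∨ a_3): a_3 holds.
All clauses satisfied.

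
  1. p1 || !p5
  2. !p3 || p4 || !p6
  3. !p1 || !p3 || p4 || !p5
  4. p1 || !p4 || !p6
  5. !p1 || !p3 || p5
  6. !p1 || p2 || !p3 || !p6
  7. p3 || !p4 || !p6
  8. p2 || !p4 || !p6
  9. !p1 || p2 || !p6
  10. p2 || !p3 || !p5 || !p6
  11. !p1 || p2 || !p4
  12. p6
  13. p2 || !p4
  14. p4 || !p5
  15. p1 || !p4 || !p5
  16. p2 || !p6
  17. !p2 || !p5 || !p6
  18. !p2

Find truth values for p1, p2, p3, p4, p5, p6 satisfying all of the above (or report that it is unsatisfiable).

UNSATISFIABLE

Case p2 = True:
  Clause (!p2) is falsified — contradiction.
Case p2 = False:
  (p6) forces p6 = True.
  Clause (p2 || !p6) is falsified — contradiction.
Both cases fail, so the formula is unsatisfiable.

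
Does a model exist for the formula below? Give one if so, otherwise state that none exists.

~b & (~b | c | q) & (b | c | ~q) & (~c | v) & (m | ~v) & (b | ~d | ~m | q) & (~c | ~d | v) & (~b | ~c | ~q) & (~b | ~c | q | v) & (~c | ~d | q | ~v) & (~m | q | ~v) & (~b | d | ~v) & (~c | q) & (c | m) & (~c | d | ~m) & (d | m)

Unit clause (~b) forces b = False.
Set d = True.
Set v = True.
  then (m | ~v) forces m = True.
  then (b | ~d | ~m | q) forces q = True.
  then (b | c | ~q) forces c = True.
All clauses satisfied.

d: True, b: False, v: True, c: True, m: True, q: True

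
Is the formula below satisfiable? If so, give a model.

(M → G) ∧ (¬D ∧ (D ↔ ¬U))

G=F; U=T; M=F; D=F

  M → G = True
  ¬D ∧ (D ↔ ¬U) = True
    ¬D = True
    D ↔ ¬U = True
      ¬U = False
Both conjuncts True, so the formula holds.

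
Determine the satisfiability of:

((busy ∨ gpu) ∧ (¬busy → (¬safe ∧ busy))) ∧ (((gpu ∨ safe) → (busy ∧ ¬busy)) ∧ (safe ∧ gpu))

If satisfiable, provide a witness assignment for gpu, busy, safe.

Unsatisfiable — no assignment works.

Case busy = True: the formula simplifies to ¬((gpu ∨ safe)) ∧ (safe ∧ gpu).
  gpu = True: the conjunct ¬((gpu ∨ safe)) becomes ¬((True ∨ safe)) = False.
  gpu = False: the conjunct gpu is False.
Case busy = False: the conjunct ¬busy → (¬safe ∧ busy) becomes ¬False → (¬safe ∧ False) = False.
Both cases fail — unsatisfiable.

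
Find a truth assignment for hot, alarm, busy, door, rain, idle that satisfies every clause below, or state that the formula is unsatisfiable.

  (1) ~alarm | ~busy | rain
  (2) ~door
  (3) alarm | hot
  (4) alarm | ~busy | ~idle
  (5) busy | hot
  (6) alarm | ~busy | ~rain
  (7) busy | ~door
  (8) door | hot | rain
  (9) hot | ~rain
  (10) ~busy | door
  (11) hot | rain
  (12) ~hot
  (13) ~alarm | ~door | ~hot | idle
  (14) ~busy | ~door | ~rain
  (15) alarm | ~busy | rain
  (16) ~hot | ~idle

No satisfying assignment exists.

Case door = True:
  Clause (~door) is falsified — contradiction.
Case door = False:
  (~busy | door) forces busy = False.
  (busy | hot) forces hot = True.
  Clause (~hot) is falsified — contradiction.
Both cases fail, so the formula is unsatisfiable.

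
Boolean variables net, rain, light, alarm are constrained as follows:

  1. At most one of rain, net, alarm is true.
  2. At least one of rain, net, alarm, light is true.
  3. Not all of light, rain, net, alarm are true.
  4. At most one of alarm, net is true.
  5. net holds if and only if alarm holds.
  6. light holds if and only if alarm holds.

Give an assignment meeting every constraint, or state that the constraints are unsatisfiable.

net = False, rain = True, light = False, alarm = False

  (1) {rain, net, alarm}: 1 true — at most one ✓
  (2) {rain, net, alarm, light}: 1 true — at least one ✓
  (3) {light, rain, net, alarm}: 1/4 true — not all ✓
  (4) {alarm, net}: 0 true — at most one ✓
  (5) net=F, alarm=F — same ✓
  (6) light=F, alarm=F — same ✓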